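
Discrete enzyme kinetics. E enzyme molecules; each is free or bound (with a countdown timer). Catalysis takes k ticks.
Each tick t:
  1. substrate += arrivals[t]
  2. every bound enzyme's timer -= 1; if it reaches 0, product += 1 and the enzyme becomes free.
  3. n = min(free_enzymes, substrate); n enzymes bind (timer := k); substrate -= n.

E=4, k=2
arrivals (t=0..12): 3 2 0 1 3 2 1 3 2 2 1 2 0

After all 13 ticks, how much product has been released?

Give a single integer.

Answer: 20

Derivation:
t=0: arr=3 -> substrate=0 bound=3 product=0
t=1: arr=2 -> substrate=1 bound=4 product=0
t=2: arr=0 -> substrate=0 bound=2 product=3
t=3: arr=1 -> substrate=0 bound=2 product=4
t=4: arr=3 -> substrate=0 bound=4 product=5
t=5: arr=2 -> substrate=1 bound=4 product=6
t=6: arr=1 -> substrate=0 bound=3 product=9
t=7: arr=3 -> substrate=1 bound=4 product=10
t=8: arr=2 -> substrate=1 bound=4 product=12
t=9: arr=2 -> substrate=1 bound=4 product=14
t=10: arr=1 -> substrate=0 bound=4 product=16
t=11: arr=2 -> substrate=0 bound=4 product=18
t=12: arr=0 -> substrate=0 bound=2 product=20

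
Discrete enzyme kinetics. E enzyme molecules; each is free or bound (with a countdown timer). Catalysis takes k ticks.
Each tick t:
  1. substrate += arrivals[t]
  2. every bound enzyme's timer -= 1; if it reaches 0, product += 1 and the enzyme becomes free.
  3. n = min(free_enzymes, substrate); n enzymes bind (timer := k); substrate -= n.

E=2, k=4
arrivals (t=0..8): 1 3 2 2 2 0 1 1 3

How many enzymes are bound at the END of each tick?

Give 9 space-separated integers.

t=0: arr=1 -> substrate=0 bound=1 product=0
t=1: arr=3 -> substrate=2 bound=2 product=0
t=2: arr=2 -> substrate=4 bound=2 product=0
t=3: arr=2 -> substrate=6 bound=2 product=0
t=4: arr=2 -> substrate=7 bound=2 product=1
t=5: arr=0 -> substrate=6 bound=2 product=2
t=6: arr=1 -> substrate=7 bound=2 product=2
t=7: arr=1 -> substrate=8 bound=2 product=2
t=8: arr=3 -> substrate=10 bound=2 product=3

Answer: 1 2 2 2 2 2 2 2 2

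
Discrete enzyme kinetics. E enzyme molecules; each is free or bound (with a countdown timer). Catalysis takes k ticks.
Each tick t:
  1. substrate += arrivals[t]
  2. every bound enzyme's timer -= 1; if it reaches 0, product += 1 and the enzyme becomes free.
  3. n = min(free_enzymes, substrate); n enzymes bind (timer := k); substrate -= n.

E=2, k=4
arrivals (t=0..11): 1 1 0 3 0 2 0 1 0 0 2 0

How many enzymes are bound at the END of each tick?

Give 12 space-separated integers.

Answer: 1 2 2 2 2 2 2 2 2 2 2 2

Derivation:
t=0: arr=1 -> substrate=0 bound=1 product=0
t=1: arr=1 -> substrate=0 bound=2 product=0
t=2: arr=0 -> substrate=0 bound=2 product=0
t=3: arr=3 -> substrate=3 bound=2 product=0
t=4: arr=0 -> substrate=2 bound=2 product=1
t=5: arr=2 -> substrate=3 bound=2 product=2
t=6: arr=0 -> substrate=3 bound=2 product=2
t=7: arr=1 -> substrate=4 bound=2 product=2
t=8: arr=0 -> substrate=3 bound=2 product=3
t=9: arr=0 -> substrate=2 bound=2 product=4
t=10: arr=2 -> substrate=4 bound=2 product=4
t=11: arr=0 -> substrate=4 bound=2 product=4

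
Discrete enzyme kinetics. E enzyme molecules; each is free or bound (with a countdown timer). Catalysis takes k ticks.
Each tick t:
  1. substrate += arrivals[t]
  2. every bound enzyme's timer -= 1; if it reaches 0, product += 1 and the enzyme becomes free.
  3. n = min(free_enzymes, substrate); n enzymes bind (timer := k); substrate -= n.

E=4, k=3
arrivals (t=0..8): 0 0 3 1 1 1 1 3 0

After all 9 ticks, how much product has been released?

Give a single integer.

Answer: 6

Derivation:
t=0: arr=0 -> substrate=0 bound=0 product=0
t=1: arr=0 -> substrate=0 bound=0 product=0
t=2: arr=3 -> substrate=0 bound=3 product=0
t=3: arr=1 -> substrate=0 bound=4 product=0
t=4: arr=1 -> substrate=1 bound=4 product=0
t=5: arr=1 -> substrate=0 bound=3 product=3
t=6: arr=1 -> substrate=0 bound=3 product=4
t=7: arr=3 -> substrate=2 bound=4 product=4
t=8: arr=0 -> substrate=0 bound=4 product=6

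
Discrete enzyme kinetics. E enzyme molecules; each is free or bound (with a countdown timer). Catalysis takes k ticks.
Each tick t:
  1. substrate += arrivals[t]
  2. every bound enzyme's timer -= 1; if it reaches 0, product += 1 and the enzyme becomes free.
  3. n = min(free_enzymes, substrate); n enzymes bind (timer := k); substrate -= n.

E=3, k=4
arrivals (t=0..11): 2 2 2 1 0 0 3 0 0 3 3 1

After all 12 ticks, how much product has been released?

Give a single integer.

t=0: arr=2 -> substrate=0 bound=2 product=0
t=1: arr=2 -> substrate=1 bound=3 product=0
t=2: arr=2 -> substrate=3 bound=3 product=0
t=3: arr=1 -> substrate=4 bound=3 product=0
t=4: arr=0 -> substrate=2 bound=3 product=2
t=5: arr=0 -> substrate=1 bound=3 product=3
t=6: arr=3 -> substrate=4 bound=3 product=3
t=7: arr=0 -> substrate=4 bound=3 product=3
t=8: arr=0 -> substrate=2 bound=3 product=5
t=9: arr=3 -> substrate=4 bound=3 product=6
t=10: arr=3 -> substrate=7 bound=3 product=6
t=11: arr=1 -> substrate=8 bound=3 product=6

Answer: 6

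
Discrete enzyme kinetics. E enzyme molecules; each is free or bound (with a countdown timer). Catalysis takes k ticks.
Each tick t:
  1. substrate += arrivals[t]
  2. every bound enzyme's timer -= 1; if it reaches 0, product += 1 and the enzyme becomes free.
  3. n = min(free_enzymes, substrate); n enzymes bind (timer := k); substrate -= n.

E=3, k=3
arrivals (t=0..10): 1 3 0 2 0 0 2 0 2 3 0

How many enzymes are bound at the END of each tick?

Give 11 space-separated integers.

t=0: arr=1 -> substrate=0 bound=1 product=0
t=1: arr=3 -> substrate=1 bound=3 product=0
t=2: arr=0 -> substrate=1 bound=3 product=0
t=3: arr=2 -> substrate=2 bound=3 product=1
t=4: arr=0 -> substrate=0 bound=3 product=3
t=5: arr=0 -> substrate=0 bound=3 product=3
t=6: arr=2 -> substrate=1 bound=3 product=4
t=7: arr=0 -> substrate=0 bound=2 product=6
t=8: arr=2 -> substrate=1 bound=3 product=6
t=9: arr=3 -> substrate=3 bound=3 product=7
t=10: arr=0 -> substrate=2 bound=3 product=8

Answer: 1 3 3 3 3 3 3 2 3 3 3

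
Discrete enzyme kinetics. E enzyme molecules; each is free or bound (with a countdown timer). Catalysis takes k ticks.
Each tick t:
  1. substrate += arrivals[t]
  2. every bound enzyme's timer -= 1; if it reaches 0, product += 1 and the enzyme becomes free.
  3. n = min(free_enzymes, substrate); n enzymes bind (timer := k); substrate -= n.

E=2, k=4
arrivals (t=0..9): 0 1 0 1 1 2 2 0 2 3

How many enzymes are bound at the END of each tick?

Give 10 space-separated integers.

Answer: 0 1 1 2 2 2 2 2 2 2

Derivation:
t=0: arr=0 -> substrate=0 bound=0 product=0
t=1: arr=1 -> substrate=0 bound=1 product=0
t=2: arr=0 -> substrate=0 bound=1 product=0
t=3: arr=1 -> substrate=0 bound=2 product=0
t=4: arr=1 -> substrate=1 bound=2 product=0
t=5: arr=2 -> substrate=2 bound=2 product=1
t=6: arr=2 -> substrate=4 bound=2 product=1
t=7: arr=0 -> substrate=3 bound=2 product=2
t=8: arr=2 -> substrate=5 bound=2 product=2
t=9: arr=3 -> substrate=7 bound=2 product=3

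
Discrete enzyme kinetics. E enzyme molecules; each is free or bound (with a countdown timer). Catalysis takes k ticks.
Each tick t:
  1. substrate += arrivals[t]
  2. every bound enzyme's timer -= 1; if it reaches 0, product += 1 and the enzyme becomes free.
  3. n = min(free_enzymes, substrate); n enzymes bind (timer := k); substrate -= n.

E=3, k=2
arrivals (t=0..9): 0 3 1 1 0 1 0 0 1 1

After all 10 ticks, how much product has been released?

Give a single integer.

Answer: 6

Derivation:
t=0: arr=0 -> substrate=0 bound=0 product=0
t=1: arr=3 -> substrate=0 bound=3 product=0
t=2: arr=1 -> substrate=1 bound=3 product=0
t=3: arr=1 -> substrate=0 bound=2 product=3
t=4: arr=0 -> substrate=0 bound=2 product=3
t=5: arr=1 -> substrate=0 bound=1 product=5
t=6: arr=0 -> substrate=0 bound=1 product=5
t=7: arr=0 -> substrate=0 bound=0 product=6
t=8: arr=1 -> substrate=0 bound=1 product=6
t=9: arr=1 -> substrate=0 bound=2 product=6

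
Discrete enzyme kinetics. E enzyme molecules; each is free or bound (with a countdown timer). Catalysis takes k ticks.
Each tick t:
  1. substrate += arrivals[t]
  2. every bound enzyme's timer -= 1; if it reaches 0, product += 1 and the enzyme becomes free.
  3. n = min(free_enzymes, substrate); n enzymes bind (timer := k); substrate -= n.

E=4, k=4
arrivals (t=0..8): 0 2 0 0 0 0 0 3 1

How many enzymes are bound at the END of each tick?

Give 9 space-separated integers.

Answer: 0 2 2 2 2 0 0 3 4

Derivation:
t=0: arr=0 -> substrate=0 bound=0 product=0
t=1: arr=2 -> substrate=0 bound=2 product=0
t=2: arr=0 -> substrate=0 bound=2 product=0
t=3: arr=0 -> substrate=0 bound=2 product=0
t=4: arr=0 -> substrate=0 bound=2 product=0
t=5: arr=0 -> substrate=0 bound=0 product=2
t=6: arr=0 -> substrate=0 bound=0 product=2
t=7: arr=3 -> substrate=0 bound=3 product=2
t=8: arr=1 -> substrate=0 bound=4 product=2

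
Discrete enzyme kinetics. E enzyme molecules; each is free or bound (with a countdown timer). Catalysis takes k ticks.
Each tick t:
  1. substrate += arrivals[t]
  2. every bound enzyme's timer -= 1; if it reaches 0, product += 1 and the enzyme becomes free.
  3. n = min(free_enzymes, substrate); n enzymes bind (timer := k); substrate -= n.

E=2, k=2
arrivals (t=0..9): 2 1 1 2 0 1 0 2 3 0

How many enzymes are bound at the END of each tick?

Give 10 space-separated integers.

Answer: 2 2 2 2 2 2 1 2 2 2

Derivation:
t=0: arr=2 -> substrate=0 bound=2 product=0
t=1: arr=1 -> substrate=1 bound=2 product=0
t=2: arr=1 -> substrate=0 bound=2 product=2
t=3: arr=2 -> substrate=2 bound=2 product=2
t=4: arr=0 -> substrate=0 bound=2 product=4
t=5: arr=1 -> substrate=1 bound=2 product=4
t=6: arr=0 -> substrate=0 bound=1 product=6
t=7: arr=2 -> substrate=1 bound=2 product=6
t=8: arr=3 -> substrate=3 bound=2 product=7
t=9: arr=0 -> substrate=2 bound=2 product=8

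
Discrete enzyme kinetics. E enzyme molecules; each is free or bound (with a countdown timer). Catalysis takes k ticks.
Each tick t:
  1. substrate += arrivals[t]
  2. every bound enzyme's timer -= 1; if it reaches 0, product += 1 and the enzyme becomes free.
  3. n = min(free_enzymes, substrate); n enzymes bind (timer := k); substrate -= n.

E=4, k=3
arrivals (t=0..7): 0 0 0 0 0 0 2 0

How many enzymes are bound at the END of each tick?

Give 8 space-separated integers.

t=0: arr=0 -> substrate=0 bound=0 product=0
t=1: arr=0 -> substrate=0 bound=0 product=0
t=2: arr=0 -> substrate=0 bound=0 product=0
t=3: arr=0 -> substrate=0 bound=0 product=0
t=4: arr=0 -> substrate=0 bound=0 product=0
t=5: arr=0 -> substrate=0 bound=0 product=0
t=6: arr=2 -> substrate=0 bound=2 product=0
t=7: arr=0 -> substrate=0 bound=2 product=0

Answer: 0 0 0 0 0 0 2 2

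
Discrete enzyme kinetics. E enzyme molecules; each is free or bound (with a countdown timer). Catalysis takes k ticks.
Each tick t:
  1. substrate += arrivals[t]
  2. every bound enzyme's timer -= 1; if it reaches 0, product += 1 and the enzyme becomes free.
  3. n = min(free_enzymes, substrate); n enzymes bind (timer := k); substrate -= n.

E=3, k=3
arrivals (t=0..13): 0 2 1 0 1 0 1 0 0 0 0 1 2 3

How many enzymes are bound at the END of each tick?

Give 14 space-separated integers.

Answer: 0 2 3 3 2 1 2 1 1 0 0 1 3 3

Derivation:
t=0: arr=0 -> substrate=0 bound=0 product=0
t=1: arr=2 -> substrate=0 bound=2 product=0
t=2: arr=1 -> substrate=0 bound=3 product=0
t=3: arr=0 -> substrate=0 bound=3 product=0
t=4: arr=1 -> substrate=0 bound=2 product=2
t=5: arr=0 -> substrate=0 bound=1 product=3
t=6: arr=1 -> substrate=0 bound=2 product=3
t=7: arr=0 -> substrate=0 bound=1 product=4
t=8: arr=0 -> substrate=0 bound=1 product=4
t=9: arr=0 -> substrate=0 bound=0 product=5
t=10: arr=0 -> substrate=0 bound=0 product=5
t=11: arr=1 -> substrate=0 bound=1 product=5
t=12: arr=2 -> substrate=0 bound=3 product=5
t=13: arr=3 -> substrate=3 bound=3 product=5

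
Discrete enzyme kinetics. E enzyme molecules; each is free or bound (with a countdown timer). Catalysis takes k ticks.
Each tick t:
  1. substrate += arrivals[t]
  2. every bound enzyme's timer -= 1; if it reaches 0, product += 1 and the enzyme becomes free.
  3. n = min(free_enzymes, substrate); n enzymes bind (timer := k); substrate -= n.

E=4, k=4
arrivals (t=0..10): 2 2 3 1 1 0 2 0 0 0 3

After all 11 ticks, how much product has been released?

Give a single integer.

t=0: arr=2 -> substrate=0 bound=2 product=0
t=1: arr=2 -> substrate=0 bound=4 product=0
t=2: arr=3 -> substrate=3 bound=4 product=0
t=3: arr=1 -> substrate=4 bound=4 product=0
t=4: arr=1 -> substrate=3 bound=4 product=2
t=5: arr=0 -> substrate=1 bound=4 product=4
t=6: arr=2 -> substrate=3 bound=4 product=4
t=7: arr=0 -> substrate=3 bound=4 product=4
t=8: arr=0 -> substrate=1 bound=4 product=6
t=9: arr=0 -> substrate=0 bound=3 product=8
t=10: arr=3 -> substrate=2 bound=4 product=8

Answer: 8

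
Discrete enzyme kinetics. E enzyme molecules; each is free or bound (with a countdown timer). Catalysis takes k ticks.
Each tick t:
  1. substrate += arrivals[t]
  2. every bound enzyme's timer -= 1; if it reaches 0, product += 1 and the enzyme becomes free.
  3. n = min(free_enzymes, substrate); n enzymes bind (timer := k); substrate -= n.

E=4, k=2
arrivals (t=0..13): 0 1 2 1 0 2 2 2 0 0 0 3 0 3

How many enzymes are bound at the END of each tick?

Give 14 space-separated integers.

t=0: arr=0 -> substrate=0 bound=0 product=0
t=1: arr=1 -> substrate=0 bound=1 product=0
t=2: arr=2 -> substrate=0 bound=3 product=0
t=3: arr=1 -> substrate=0 bound=3 product=1
t=4: arr=0 -> substrate=0 bound=1 product=3
t=5: arr=2 -> substrate=0 bound=2 product=4
t=6: arr=2 -> substrate=0 bound=4 product=4
t=7: arr=2 -> substrate=0 bound=4 product=6
t=8: arr=0 -> substrate=0 bound=2 product=8
t=9: arr=0 -> substrate=0 bound=0 product=10
t=10: arr=0 -> substrate=0 bound=0 product=10
t=11: arr=3 -> substrate=0 bound=3 product=10
t=12: arr=0 -> substrate=0 bound=3 product=10
t=13: arr=3 -> substrate=0 bound=3 product=13

Answer: 0 1 3 3 1 2 4 4 2 0 0 3 3 3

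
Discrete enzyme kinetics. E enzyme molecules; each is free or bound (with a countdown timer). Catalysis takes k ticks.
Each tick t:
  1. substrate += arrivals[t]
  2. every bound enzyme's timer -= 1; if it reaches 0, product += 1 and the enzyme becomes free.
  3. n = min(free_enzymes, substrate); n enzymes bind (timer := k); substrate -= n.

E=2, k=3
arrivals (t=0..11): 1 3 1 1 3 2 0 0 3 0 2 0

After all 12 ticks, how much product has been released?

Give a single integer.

Answer: 6

Derivation:
t=0: arr=1 -> substrate=0 bound=1 product=0
t=1: arr=3 -> substrate=2 bound=2 product=0
t=2: arr=1 -> substrate=3 bound=2 product=0
t=3: arr=1 -> substrate=3 bound=2 product=1
t=4: arr=3 -> substrate=5 bound=2 product=2
t=5: arr=2 -> substrate=7 bound=2 product=2
t=6: arr=0 -> substrate=6 bound=2 product=3
t=7: arr=0 -> substrate=5 bound=2 product=4
t=8: arr=3 -> substrate=8 bound=2 product=4
t=9: arr=0 -> substrate=7 bound=2 product=5
t=10: arr=2 -> substrate=8 bound=2 product=6
t=11: arr=0 -> substrate=8 bound=2 product=6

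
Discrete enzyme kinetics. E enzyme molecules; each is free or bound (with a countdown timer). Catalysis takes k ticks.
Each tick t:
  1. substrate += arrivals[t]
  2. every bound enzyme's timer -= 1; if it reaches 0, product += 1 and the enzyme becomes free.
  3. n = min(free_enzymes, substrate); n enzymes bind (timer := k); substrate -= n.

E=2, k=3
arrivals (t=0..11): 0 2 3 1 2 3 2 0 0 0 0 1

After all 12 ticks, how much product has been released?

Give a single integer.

Answer: 6

Derivation:
t=0: arr=0 -> substrate=0 bound=0 product=0
t=1: arr=2 -> substrate=0 bound=2 product=0
t=2: arr=3 -> substrate=3 bound=2 product=0
t=3: arr=1 -> substrate=4 bound=2 product=0
t=4: arr=2 -> substrate=4 bound=2 product=2
t=5: arr=3 -> substrate=7 bound=2 product=2
t=6: arr=2 -> substrate=9 bound=2 product=2
t=7: arr=0 -> substrate=7 bound=2 product=4
t=8: arr=0 -> substrate=7 bound=2 product=4
t=9: arr=0 -> substrate=7 bound=2 product=4
t=10: arr=0 -> substrate=5 bound=2 product=6
t=11: arr=1 -> substrate=6 bound=2 product=6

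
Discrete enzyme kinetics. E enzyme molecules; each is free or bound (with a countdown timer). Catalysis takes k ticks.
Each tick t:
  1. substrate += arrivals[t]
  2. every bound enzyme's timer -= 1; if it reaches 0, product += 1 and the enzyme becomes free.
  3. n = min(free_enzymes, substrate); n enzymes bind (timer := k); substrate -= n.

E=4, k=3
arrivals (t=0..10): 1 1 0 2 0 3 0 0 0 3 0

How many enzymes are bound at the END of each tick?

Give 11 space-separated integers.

t=0: arr=1 -> substrate=0 bound=1 product=0
t=1: arr=1 -> substrate=0 bound=2 product=0
t=2: arr=0 -> substrate=0 bound=2 product=0
t=3: arr=2 -> substrate=0 bound=3 product=1
t=4: arr=0 -> substrate=0 bound=2 product=2
t=5: arr=3 -> substrate=1 bound=4 product=2
t=6: arr=0 -> substrate=0 bound=3 product=4
t=7: arr=0 -> substrate=0 bound=3 product=4
t=8: arr=0 -> substrate=0 bound=1 product=6
t=9: arr=3 -> substrate=0 bound=3 product=7
t=10: arr=0 -> substrate=0 bound=3 product=7

Answer: 1 2 2 3 2 4 3 3 1 3 3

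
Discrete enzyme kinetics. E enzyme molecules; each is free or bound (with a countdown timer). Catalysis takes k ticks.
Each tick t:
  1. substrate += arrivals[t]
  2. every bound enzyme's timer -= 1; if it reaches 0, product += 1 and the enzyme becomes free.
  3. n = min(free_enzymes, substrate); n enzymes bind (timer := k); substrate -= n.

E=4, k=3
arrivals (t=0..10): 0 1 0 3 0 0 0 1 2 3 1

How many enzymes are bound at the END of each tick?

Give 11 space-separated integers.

t=0: arr=0 -> substrate=0 bound=0 product=0
t=1: arr=1 -> substrate=0 bound=1 product=0
t=2: arr=0 -> substrate=0 bound=1 product=0
t=3: arr=3 -> substrate=0 bound=4 product=0
t=4: arr=0 -> substrate=0 bound=3 product=1
t=5: arr=0 -> substrate=0 bound=3 product=1
t=6: arr=0 -> substrate=0 bound=0 product=4
t=7: arr=1 -> substrate=0 bound=1 product=4
t=8: arr=2 -> substrate=0 bound=3 product=4
t=9: arr=3 -> substrate=2 bound=4 product=4
t=10: arr=1 -> substrate=2 bound=4 product=5

Answer: 0 1 1 4 3 3 0 1 3 4 4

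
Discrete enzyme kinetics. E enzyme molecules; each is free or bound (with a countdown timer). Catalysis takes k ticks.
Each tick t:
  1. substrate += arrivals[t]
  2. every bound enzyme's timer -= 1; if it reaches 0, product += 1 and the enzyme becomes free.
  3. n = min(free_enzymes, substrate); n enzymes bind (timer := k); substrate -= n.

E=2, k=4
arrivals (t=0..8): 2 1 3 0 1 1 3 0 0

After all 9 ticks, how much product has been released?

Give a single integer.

t=0: arr=2 -> substrate=0 bound=2 product=0
t=1: arr=1 -> substrate=1 bound=2 product=0
t=2: arr=3 -> substrate=4 bound=2 product=0
t=3: arr=0 -> substrate=4 bound=2 product=0
t=4: arr=1 -> substrate=3 bound=2 product=2
t=5: arr=1 -> substrate=4 bound=2 product=2
t=6: arr=3 -> substrate=7 bound=2 product=2
t=7: arr=0 -> substrate=7 bound=2 product=2
t=8: arr=0 -> substrate=5 bound=2 product=4

Answer: 4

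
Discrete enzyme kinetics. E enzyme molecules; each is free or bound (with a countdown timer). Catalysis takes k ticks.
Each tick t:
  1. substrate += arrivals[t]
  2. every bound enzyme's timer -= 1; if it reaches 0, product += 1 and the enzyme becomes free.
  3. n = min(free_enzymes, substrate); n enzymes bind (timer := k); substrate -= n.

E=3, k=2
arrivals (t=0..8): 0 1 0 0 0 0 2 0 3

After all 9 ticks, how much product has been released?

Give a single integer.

t=0: arr=0 -> substrate=0 bound=0 product=0
t=1: arr=1 -> substrate=0 bound=1 product=0
t=2: arr=0 -> substrate=0 bound=1 product=0
t=3: arr=0 -> substrate=0 bound=0 product=1
t=4: arr=0 -> substrate=0 bound=0 product=1
t=5: arr=0 -> substrate=0 bound=0 product=1
t=6: arr=2 -> substrate=0 bound=2 product=1
t=7: arr=0 -> substrate=0 bound=2 product=1
t=8: arr=3 -> substrate=0 bound=3 product=3

Answer: 3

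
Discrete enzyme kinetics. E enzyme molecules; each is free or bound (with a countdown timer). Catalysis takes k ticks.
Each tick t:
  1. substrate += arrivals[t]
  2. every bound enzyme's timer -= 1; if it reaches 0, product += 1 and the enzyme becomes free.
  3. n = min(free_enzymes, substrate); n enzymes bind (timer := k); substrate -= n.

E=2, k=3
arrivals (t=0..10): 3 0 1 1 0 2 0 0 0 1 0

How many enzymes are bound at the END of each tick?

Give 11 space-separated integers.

Answer: 2 2 2 2 2 2 2 2 2 2 2

Derivation:
t=0: arr=3 -> substrate=1 bound=2 product=0
t=1: arr=0 -> substrate=1 bound=2 product=0
t=2: arr=1 -> substrate=2 bound=2 product=0
t=3: arr=1 -> substrate=1 bound=2 product=2
t=4: arr=0 -> substrate=1 bound=2 product=2
t=5: arr=2 -> substrate=3 bound=2 product=2
t=6: arr=0 -> substrate=1 bound=2 product=4
t=7: arr=0 -> substrate=1 bound=2 product=4
t=8: arr=0 -> substrate=1 bound=2 product=4
t=9: arr=1 -> substrate=0 bound=2 product=6
t=10: arr=0 -> substrate=0 bound=2 product=6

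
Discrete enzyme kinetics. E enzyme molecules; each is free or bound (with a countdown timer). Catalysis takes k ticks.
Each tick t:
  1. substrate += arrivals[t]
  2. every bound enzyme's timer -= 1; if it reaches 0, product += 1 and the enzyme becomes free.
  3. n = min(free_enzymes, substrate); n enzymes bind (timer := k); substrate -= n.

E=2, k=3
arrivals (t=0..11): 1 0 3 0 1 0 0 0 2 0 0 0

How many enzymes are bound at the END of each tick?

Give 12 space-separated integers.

Answer: 1 1 2 2 2 2 2 2 2 2 2 1

Derivation:
t=0: arr=1 -> substrate=0 bound=1 product=0
t=1: arr=0 -> substrate=0 bound=1 product=0
t=2: arr=3 -> substrate=2 bound=2 product=0
t=3: arr=0 -> substrate=1 bound=2 product=1
t=4: arr=1 -> substrate=2 bound=2 product=1
t=5: arr=0 -> substrate=1 bound=2 product=2
t=6: arr=0 -> substrate=0 bound=2 product=3
t=7: arr=0 -> substrate=0 bound=2 product=3
t=8: arr=2 -> substrate=1 bound=2 product=4
t=9: arr=0 -> substrate=0 bound=2 product=5
t=10: arr=0 -> substrate=0 bound=2 product=5
t=11: arr=0 -> substrate=0 bound=1 product=6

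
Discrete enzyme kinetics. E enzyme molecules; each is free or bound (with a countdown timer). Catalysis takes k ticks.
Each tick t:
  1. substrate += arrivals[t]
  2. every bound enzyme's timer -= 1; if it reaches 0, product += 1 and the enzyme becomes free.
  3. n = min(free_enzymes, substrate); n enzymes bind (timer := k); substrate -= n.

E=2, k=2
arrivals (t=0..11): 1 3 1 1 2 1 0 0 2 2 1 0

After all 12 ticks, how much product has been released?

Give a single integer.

Answer: 10

Derivation:
t=0: arr=1 -> substrate=0 bound=1 product=0
t=1: arr=3 -> substrate=2 bound=2 product=0
t=2: arr=1 -> substrate=2 bound=2 product=1
t=3: arr=1 -> substrate=2 bound=2 product=2
t=4: arr=2 -> substrate=3 bound=2 product=3
t=5: arr=1 -> substrate=3 bound=2 product=4
t=6: arr=0 -> substrate=2 bound=2 product=5
t=7: arr=0 -> substrate=1 bound=2 product=6
t=8: arr=2 -> substrate=2 bound=2 product=7
t=9: arr=2 -> substrate=3 bound=2 product=8
t=10: arr=1 -> substrate=3 bound=2 product=9
t=11: arr=0 -> substrate=2 bound=2 product=10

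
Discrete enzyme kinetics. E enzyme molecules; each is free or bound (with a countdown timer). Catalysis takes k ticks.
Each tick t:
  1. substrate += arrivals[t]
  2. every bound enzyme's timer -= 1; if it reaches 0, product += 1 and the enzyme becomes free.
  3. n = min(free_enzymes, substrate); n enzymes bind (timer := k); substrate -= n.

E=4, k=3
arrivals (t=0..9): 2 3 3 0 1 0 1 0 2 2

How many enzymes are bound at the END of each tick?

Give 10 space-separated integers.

t=0: arr=2 -> substrate=0 bound=2 product=0
t=1: arr=3 -> substrate=1 bound=4 product=0
t=2: arr=3 -> substrate=4 bound=4 product=0
t=3: arr=0 -> substrate=2 bound=4 product=2
t=4: arr=1 -> substrate=1 bound=4 product=4
t=5: arr=0 -> substrate=1 bound=4 product=4
t=6: arr=1 -> substrate=0 bound=4 product=6
t=7: arr=0 -> substrate=0 bound=2 product=8
t=8: arr=2 -> substrate=0 bound=4 product=8
t=9: arr=2 -> substrate=0 bound=4 product=10

Answer: 2 4 4 4 4 4 4 2 4 4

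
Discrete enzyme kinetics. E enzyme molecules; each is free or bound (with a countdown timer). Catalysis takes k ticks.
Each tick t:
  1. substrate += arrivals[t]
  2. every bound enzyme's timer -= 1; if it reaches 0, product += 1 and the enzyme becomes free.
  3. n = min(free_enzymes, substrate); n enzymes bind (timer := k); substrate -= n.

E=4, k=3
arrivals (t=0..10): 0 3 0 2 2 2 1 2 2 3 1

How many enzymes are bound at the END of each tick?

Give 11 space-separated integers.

t=0: arr=0 -> substrate=0 bound=0 product=0
t=1: arr=3 -> substrate=0 bound=3 product=0
t=2: arr=0 -> substrate=0 bound=3 product=0
t=3: arr=2 -> substrate=1 bound=4 product=0
t=4: arr=2 -> substrate=0 bound=4 product=3
t=5: arr=2 -> substrate=2 bound=4 product=3
t=6: arr=1 -> substrate=2 bound=4 product=4
t=7: arr=2 -> substrate=1 bound=4 product=7
t=8: arr=2 -> substrate=3 bound=4 product=7
t=9: arr=3 -> substrate=5 bound=4 product=8
t=10: arr=1 -> substrate=3 bound=4 product=11

Answer: 0 3 3 4 4 4 4 4 4 4 4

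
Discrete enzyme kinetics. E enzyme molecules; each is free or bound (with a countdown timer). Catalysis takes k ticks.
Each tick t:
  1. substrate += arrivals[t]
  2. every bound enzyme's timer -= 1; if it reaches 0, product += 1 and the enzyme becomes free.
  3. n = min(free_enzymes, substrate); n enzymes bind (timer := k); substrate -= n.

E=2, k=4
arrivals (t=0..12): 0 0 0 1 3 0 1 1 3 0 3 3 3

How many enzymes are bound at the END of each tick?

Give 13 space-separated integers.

t=0: arr=0 -> substrate=0 bound=0 product=0
t=1: arr=0 -> substrate=0 bound=0 product=0
t=2: arr=0 -> substrate=0 bound=0 product=0
t=3: arr=1 -> substrate=0 bound=1 product=0
t=4: arr=3 -> substrate=2 bound=2 product=0
t=5: arr=0 -> substrate=2 bound=2 product=0
t=6: arr=1 -> substrate=3 bound=2 product=0
t=7: arr=1 -> substrate=3 bound=2 product=1
t=8: arr=3 -> substrate=5 bound=2 product=2
t=9: arr=0 -> substrate=5 bound=2 product=2
t=10: arr=3 -> substrate=8 bound=2 product=2
t=11: arr=3 -> substrate=10 bound=2 product=3
t=12: arr=3 -> substrate=12 bound=2 product=4

Answer: 0 0 0 1 2 2 2 2 2 2 2 2 2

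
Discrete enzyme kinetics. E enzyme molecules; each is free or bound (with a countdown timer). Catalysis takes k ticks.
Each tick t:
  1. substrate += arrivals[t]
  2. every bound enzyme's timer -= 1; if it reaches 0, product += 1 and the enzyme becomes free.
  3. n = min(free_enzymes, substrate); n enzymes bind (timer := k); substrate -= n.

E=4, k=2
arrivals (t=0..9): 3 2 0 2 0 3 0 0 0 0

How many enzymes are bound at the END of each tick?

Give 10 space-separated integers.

Answer: 3 4 2 3 2 3 3 0 0 0

Derivation:
t=0: arr=3 -> substrate=0 bound=3 product=0
t=1: arr=2 -> substrate=1 bound=4 product=0
t=2: arr=0 -> substrate=0 bound=2 product=3
t=3: arr=2 -> substrate=0 bound=3 product=4
t=4: arr=0 -> substrate=0 bound=2 product=5
t=5: arr=3 -> substrate=0 bound=3 product=7
t=6: arr=0 -> substrate=0 bound=3 product=7
t=7: arr=0 -> substrate=0 bound=0 product=10
t=8: arr=0 -> substrate=0 bound=0 product=10
t=9: arr=0 -> substrate=0 bound=0 product=10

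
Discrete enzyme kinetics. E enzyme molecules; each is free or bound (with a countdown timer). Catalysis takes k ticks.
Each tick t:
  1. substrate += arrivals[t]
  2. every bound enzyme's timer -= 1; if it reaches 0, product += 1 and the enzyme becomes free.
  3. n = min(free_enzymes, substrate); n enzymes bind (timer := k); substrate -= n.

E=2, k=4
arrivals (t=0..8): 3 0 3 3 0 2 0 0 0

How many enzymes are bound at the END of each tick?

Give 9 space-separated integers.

Answer: 2 2 2 2 2 2 2 2 2

Derivation:
t=0: arr=3 -> substrate=1 bound=2 product=0
t=1: arr=0 -> substrate=1 bound=2 product=0
t=2: arr=3 -> substrate=4 bound=2 product=0
t=3: arr=3 -> substrate=7 bound=2 product=0
t=4: arr=0 -> substrate=5 bound=2 product=2
t=5: arr=2 -> substrate=7 bound=2 product=2
t=6: arr=0 -> substrate=7 bound=2 product=2
t=7: arr=0 -> substrate=7 bound=2 product=2
t=8: arr=0 -> substrate=5 bound=2 product=4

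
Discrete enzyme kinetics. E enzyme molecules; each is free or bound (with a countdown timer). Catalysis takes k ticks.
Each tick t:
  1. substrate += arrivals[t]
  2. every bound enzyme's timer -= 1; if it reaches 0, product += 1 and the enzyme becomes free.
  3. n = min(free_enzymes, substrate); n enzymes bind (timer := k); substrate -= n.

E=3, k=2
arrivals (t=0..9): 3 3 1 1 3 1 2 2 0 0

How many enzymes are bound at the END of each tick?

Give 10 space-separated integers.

Answer: 3 3 3 3 3 3 3 3 3 3

Derivation:
t=0: arr=3 -> substrate=0 bound=3 product=0
t=1: arr=3 -> substrate=3 bound=3 product=0
t=2: arr=1 -> substrate=1 bound=3 product=3
t=3: arr=1 -> substrate=2 bound=3 product=3
t=4: arr=3 -> substrate=2 bound=3 product=6
t=5: arr=1 -> substrate=3 bound=3 product=6
t=6: arr=2 -> substrate=2 bound=3 product=9
t=7: arr=2 -> substrate=4 bound=3 product=9
t=8: arr=0 -> substrate=1 bound=3 product=12
t=9: arr=0 -> substrate=1 bound=3 product=12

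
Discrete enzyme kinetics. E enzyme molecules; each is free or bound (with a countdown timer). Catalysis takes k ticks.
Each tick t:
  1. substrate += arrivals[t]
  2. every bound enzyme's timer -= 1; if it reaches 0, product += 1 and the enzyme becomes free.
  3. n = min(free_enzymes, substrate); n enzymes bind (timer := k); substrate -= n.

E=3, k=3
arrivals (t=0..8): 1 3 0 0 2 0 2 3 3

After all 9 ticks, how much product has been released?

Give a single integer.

t=0: arr=1 -> substrate=0 bound=1 product=0
t=1: arr=3 -> substrate=1 bound=3 product=0
t=2: arr=0 -> substrate=1 bound=3 product=0
t=3: arr=0 -> substrate=0 bound=3 product=1
t=4: arr=2 -> substrate=0 bound=3 product=3
t=5: arr=0 -> substrate=0 bound=3 product=3
t=6: arr=2 -> substrate=1 bound=3 product=4
t=7: arr=3 -> substrate=2 bound=3 product=6
t=8: arr=3 -> substrate=5 bound=3 product=6

Answer: 6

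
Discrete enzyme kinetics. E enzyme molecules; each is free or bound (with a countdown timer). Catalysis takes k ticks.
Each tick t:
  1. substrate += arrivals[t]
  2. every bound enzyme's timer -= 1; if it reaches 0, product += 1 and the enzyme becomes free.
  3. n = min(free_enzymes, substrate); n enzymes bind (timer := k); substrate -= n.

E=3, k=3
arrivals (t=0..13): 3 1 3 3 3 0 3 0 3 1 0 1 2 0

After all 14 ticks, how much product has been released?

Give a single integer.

t=0: arr=3 -> substrate=0 bound=3 product=0
t=1: arr=1 -> substrate=1 bound=3 product=0
t=2: arr=3 -> substrate=4 bound=3 product=0
t=3: arr=3 -> substrate=4 bound=3 product=3
t=4: arr=3 -> substrate=7 bound=3 product=3
t=5: arr=0 -> substrate=7 bound=3 product=3
t=6: arr=3 -> substrate=7 bound=3 product=6
t=7: arr=0 -> substrate=7 bound=3 product=6
t=8: arr=3 -> substrate=10 bound=3 product=6
t=9: arr=1 -> substrate=8 bound=3 product=9
t=10: arr=0 -> substrate=8 bound=3 product=9
t=11: arr=1 -> substrate=9 bound=3 product=9
t=12: arr=2 -> substrate=8 bound=3 product=12
t=13: arr=0 -> substrate=8 bound=3 product=12

Answer: 12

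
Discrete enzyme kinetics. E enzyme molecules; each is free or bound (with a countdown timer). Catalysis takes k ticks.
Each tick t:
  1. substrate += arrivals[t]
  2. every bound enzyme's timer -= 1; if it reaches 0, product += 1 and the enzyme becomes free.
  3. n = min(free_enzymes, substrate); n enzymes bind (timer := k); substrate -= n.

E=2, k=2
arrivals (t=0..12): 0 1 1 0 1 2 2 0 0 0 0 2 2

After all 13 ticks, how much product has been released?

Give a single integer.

t=0: arr=0 -> substrate=0 bound=0 product=0
t=1: arr=1 -> substrate=0 bound=1 product=0
t=2: arr=1 -> substrate=0 bound=2 product=0
t=3: arr=0 -> substrate=0 bound=1 product=1
t=4: arr=1 -> substrate=0 bound=1 product=2
t=5: arr=2 -> substrate=1 bound=2 product=2
t=6: arr=2 -> substrate=2 bound=2 product=3
t=7: arr=0 -> substrate=1 bound=2 product=4
t=8: arr=0 -> substrate=0 bound=2 product=5
t=9: arr=0 -> substrate=0 bound=1 product=6
t=10: arr=0 -> substrate=0 bound=0 product=7
t=11: arr=2 -> substrate=0 bound=2 product=7
t=12: arr=2 -> substrate=2 bound=2 product=7

Answer: 7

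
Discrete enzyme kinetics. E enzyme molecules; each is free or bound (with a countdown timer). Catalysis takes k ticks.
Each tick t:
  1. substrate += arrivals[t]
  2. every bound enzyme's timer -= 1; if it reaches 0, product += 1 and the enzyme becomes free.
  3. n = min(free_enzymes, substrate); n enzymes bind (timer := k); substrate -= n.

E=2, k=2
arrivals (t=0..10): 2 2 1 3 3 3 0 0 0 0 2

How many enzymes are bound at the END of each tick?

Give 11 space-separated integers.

Answer: 2 2 2 2 2 2 2 2 2 2 2

Derivation:
t=0: arr=2 -> substrate=0 bound=2 product=0
t=1: arr=2 -> substrate=2 bound=2 product=0
t=2: arr=1 -> substrate=1 bound=2 product=2
t=3: arr=3 -> substrate=4 bound=2 product=2
t=4: arr=3 -> substrate=5 bound=2 product=4
t=5: arr=3 -> substrate=8 bound=2 product=4
t=6: arr=0 -> substrate=6 bound=2 product=6
t=7: arr=0 -> substrate=6 bound=2 product=6
t=8: arr=0 -> substrate=4 bound=2 product=8
t=9: arr=0 -> substrate=4 bound=2 product=8
t=10: arr=2 -> substrate=4 bound=2 product=10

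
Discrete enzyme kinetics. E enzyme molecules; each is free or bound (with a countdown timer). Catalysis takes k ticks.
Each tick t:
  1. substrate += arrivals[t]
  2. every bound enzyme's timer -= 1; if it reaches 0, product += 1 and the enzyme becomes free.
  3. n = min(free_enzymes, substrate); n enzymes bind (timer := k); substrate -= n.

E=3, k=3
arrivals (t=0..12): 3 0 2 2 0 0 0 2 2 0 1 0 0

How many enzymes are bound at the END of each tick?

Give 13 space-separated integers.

t=0: arr=3 -> substrate=0 bound=3 product=0
t=1: arr=0 -> substrate=0 bound=3 product=0
t=2: arr=2 -> substrate=2 bound=3 product=0
t=3: arr=2 -> substrate=1 bound=3 product=3
t=4: arr=0 -> substrate=1 bound=3 product=3
t=5: arr=0 -> substrate=1 bound=3 product=3
t=6: arr=0 -> substrate=0 bound=1 product=6
t=7: arr=2 -> substrate=0 bound=3 product=6
t=8: arr=2 -> substrate=2 bound=3 product=6
t=9: arr=0 -> substrate=1 bound=3 product=7
t=10: arr=1 -> substrate=0 bound=3 product=9
t=11: arr=0 -> substrate=0 bound=3 product=9
t=12: arr=0 -> substrate=0 bound=2 product=10

Answer: 3 3 3 3 3 3 1 3 3 3 3 3 2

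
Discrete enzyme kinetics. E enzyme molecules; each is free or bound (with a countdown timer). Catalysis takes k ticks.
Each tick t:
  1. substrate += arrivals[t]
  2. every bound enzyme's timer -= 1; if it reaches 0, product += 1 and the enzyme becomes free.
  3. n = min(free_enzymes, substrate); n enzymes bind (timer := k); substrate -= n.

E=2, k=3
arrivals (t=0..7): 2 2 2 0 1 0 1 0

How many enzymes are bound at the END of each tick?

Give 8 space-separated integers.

t=0: arr=2 -> substrate=0 bound=2 product=0
t=1: arr=2 -> substrate=2 bound=2 product=0
t=2: arr=2 -> substrate=4 bound=2 product=0
t=3: arr=0 -> substrate=2 bound=2 product=2
t=4: arr=1 -> substrate=3 bound=2 product=2
t=5: arr=0 -> substrate=3 bound=2 product=2
t=6: arr=1 -> substrate=2 bound=2 product=4
t=7: arr=0 -> substrate=2 bound=2 product=4

Answer: 2 2 2 2 2 2 2 2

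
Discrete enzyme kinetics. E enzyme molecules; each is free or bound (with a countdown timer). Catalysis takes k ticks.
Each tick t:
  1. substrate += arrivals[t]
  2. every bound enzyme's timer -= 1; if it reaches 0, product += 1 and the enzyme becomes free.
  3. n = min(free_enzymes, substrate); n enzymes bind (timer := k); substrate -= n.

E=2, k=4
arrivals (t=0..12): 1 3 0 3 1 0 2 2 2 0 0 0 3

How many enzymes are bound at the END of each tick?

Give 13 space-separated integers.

t=0: arr=1 -> substrate=0 bound=1 product=0
t=1: arr=3 -> substrate=2 bound=2 product=0
t=2: arr=0 -> substrate=2 bound=2 product=0
t=3: arr=3 -> substrate=5 bound=2 product=0
t=4: arr=1 -> substrate=5 bound=2 product=1
t=5: arr=0 -> substrate=4 bound=2 product=2
t=6: arr=2 -> substrate=6 bound=2 product=2
t=7: arr=2 -> substrate=8 bound=2 product=2
t=8: arr=2 -> substrate=9 bound=2 product=3
t=9: arr=0 -> substrate=8 bound=2 product=4
t=10: arr=0 -> substrate=8 bound=2 product=4
t=11: arr=0 -> substrate=8 bound=2 product=4
t=12: arr=3 -> substrate=10 bound=2 product=5

Answer: 1 2 2 2 2 2 2 2 2 2 2 2 2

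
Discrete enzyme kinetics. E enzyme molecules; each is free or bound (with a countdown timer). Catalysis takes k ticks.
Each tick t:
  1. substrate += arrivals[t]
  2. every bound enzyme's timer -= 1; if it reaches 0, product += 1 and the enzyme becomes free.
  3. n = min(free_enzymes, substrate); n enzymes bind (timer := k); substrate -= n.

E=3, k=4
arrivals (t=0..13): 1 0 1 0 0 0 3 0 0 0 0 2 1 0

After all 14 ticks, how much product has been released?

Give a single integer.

Answer: 5

Derivation:
t=0: arr=1 -> substrate=0 bound=1 product=0
t=1: arr=0 -> substrate=0 bound=1 product=0
t=2: arr=1 -> substrate=0 bound=2 product=0
t=3: arr=0 -> substrate=0 bound=2 product=0
t=4: arr=0 -> substrate=0 bound=1 product=1
t=5: arr=0 -> substrate=0 bound=1 product=1
t=6: arr=3 -> substrate=0 bound=3 product=2
t=7: arr=0 -> substrate=0 bound=3 product=2
t=8: arr=0 -> substrate=0 bound=3 product=2
t=9: arr=0 -> substrate=0 bound=3 product=2
t=10: arr=0 -> substrate=0 bound=0 product=5
t=11: arr=2 -> substrate=0 bound=2 product=5
t=12: arr=1 -> substrate=0 bound=3 product=5
t=13: arr=0 -> substrate=0 bound=3 product=5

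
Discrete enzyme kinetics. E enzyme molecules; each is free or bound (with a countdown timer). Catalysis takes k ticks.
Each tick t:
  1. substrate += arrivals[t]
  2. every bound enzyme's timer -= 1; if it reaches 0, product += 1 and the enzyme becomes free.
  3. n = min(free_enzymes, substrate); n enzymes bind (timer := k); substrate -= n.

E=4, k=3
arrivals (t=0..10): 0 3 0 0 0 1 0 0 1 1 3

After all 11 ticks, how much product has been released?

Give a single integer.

Answer: 4

Derivation:
t=0: arr=0 -> substrate=0 bound=0 product=0
t=1: arr=3 -> substrate=0 bound=3 product=0
t=2: arr=0 -> substrate=0 bound=3 product=0
t=3: arr=0 -> substrate=0 bound=3 product=0
t=4: arr=0 -> substrate=0 bound=0 product=3
t=5: arr=1 -> substrate=0 bound=1 product=3
t=6: arr=0 -> substrate=0 bound=1 product=3
t=7: arr=0 -> substrate=0 bound=1 product=3
t=8: arr=1 -> substrate=0 bound=1 product=4
t=9: arr=1 -> substrate=0 bound=2 product=4
t=10: arr=3 -> substrate=1 bound=4 product=4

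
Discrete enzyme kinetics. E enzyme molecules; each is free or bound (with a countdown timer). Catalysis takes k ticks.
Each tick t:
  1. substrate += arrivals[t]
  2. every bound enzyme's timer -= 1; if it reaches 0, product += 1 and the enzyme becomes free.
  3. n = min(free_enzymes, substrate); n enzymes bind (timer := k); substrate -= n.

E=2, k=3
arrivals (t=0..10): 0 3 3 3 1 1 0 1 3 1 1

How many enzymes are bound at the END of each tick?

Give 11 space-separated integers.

Answer: 0 2 2 2 2 2 2 2 2 2 2

Derivation:
t=0: arr=0 -> substrate=0 bound=0 product=0
t=1: arr=3 -> substrate=1 bound=2 product=0
t=2: arr=3 -> substrate=4 bound=2 product=0
t=3: arr=3 -> substrate=7 bound=2 product=0
t=4: arr=1 -> substrate=6 bound=2 product=2
t=5: arr=1 -> substrate=7 bound=2 product=2
t=6: arr=0 -> substrate=7 bound=2 product=2
t=7: arr=1 -> substrate=6 bound=2 product=4
t=8: arr=3 -> substrate=9 bound=2 product=4
t=9: arr=1 -> substrate=10 bound=2 product=4
t=10: arr=1 -> substrate=9 bound=2 product=6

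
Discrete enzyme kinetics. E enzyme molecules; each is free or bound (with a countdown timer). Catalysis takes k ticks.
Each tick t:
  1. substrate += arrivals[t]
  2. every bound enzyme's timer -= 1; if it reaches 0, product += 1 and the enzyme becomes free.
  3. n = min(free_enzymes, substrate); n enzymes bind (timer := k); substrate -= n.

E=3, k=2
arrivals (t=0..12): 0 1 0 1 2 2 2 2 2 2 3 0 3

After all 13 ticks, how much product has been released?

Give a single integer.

Answer: 13

Derivation:
t=0: arr=0 -> substrate=0 bound=0 product=0
t=1: arr=1 -> substrate=0 bound=1 product=0
t=2: arr=0 -> substrate=0 bound=1 product=0
t=3: arr=1 -> substrate=0 bound=1 product=1
t=4: arr=2 -> substrate=0 bound=3 product=1
t=5: arr=2 -> substrate=1 bound=3 product=2
t=6: arr=2 -> substrate=1 bound=3 product=4
t=7: arr=2 -> substrate=2 bound=3 product=5
t=8: arr=2 -> substrate=2 bound=3 product=7
t=9: arr=2 -> substrate=3 bound=3 product=8
t=10: arr=3 -> substrate=4 bound=3 product=10
t=11: arr=0 -> substrate=3 bound=3 product=11
t=12: arr=3 -> substrate=4 bound=3 product=13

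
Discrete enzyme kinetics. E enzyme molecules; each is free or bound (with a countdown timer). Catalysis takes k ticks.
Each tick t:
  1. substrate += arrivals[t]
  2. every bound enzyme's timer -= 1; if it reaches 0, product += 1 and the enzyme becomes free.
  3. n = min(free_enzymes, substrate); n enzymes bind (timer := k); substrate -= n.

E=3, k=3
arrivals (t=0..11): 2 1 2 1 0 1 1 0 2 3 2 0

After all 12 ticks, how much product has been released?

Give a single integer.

t=0: arr=2 -> substrate=0 bound=2 product=0
t=1: arr=1 -> substrate=0 bound=3 product=0
t=2: arr=2 -> substrate=2 bound=3 product=0
t=3: arr=1 -> substrate=1 bound=3 product=2
t=4: arr=0 -> substrate=0 bound=3 product=3
t=5: arr=1 -> substrate=1 bound=3 product=3
t=6: arr=1 -> substrate=0 bound=3 product=5
t=7: arr=0 -> substrate=0 bound=2 product=6
t=8: arr=2 -> substrate=1 bound=3 product=6
t=9: arr=3 -> substrate=2 bound=3 product=8
t=10: arr=2 -> substrate=4 bound=3 product=8
t=11: arr=0 -> substrate=3 bound=3 product=9

Answer: 9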